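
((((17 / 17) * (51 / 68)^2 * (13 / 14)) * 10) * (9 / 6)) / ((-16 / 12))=-5265 / 896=-5.88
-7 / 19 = -0.37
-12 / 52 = -3 / 13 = -0.23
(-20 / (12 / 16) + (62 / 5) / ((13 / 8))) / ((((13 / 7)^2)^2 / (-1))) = 8912512 / 5569395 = 1.60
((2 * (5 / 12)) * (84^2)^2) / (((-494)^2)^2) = 2593080 / 3722098081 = 0.00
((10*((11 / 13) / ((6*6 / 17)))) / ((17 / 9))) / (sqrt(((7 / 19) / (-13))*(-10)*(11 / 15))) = 5*sqrt(114114) / 364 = 4.64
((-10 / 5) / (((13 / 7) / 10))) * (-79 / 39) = 11060 / 507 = 21.81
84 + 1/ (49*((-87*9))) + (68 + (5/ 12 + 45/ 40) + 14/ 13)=616954045/ 3990168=154.62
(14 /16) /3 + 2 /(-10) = 11 /120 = 0.09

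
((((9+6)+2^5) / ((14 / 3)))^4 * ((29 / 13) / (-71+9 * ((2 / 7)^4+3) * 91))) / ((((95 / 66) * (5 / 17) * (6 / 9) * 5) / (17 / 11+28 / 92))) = 15783684411213 / 1254602965000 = 12.58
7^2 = 49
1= 1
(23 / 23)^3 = 1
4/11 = 0.36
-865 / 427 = -2.03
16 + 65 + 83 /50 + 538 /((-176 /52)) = -20981 /275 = -76.29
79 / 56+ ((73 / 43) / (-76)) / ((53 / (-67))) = 3489253 / 2424856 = 1.44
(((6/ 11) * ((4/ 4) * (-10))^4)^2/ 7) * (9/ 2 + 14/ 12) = 20400000000/ 847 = 24085005.90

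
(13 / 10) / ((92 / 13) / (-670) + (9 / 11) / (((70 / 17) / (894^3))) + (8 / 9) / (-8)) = 7846839 / 856968090814702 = 0.00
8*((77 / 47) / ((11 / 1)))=56 / 47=1.19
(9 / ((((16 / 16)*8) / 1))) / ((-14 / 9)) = -0.72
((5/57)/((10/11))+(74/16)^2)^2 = 6144208225/13307904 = 461.70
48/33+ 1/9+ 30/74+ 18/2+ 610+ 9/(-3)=2263628/3663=617.97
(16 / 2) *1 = 8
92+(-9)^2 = 173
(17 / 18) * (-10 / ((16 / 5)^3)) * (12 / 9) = -10625 / 27648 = -0.38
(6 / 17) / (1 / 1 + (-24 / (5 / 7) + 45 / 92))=-2760 / 251107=-0.01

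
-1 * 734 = -734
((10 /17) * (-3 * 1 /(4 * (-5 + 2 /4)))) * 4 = 0.39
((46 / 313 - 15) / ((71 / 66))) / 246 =-51139 / 911143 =-0.06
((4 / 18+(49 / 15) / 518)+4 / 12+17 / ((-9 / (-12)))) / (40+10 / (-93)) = 0.58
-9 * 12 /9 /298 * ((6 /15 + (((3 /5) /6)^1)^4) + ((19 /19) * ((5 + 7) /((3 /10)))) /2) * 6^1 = -1836009 /372500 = -4.93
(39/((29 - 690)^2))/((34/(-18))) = -351/7427657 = -0.00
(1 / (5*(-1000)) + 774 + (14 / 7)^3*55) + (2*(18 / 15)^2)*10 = 1242.80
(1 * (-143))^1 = -143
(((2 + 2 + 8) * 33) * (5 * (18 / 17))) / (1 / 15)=534600 / 17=31447.06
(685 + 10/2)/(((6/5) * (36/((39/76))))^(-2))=4132104192/845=4890064.13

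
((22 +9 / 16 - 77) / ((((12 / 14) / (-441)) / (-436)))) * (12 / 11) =-13321667.86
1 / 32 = 0.03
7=7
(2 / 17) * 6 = 12 / 17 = 0.71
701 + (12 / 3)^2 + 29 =746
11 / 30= 0.37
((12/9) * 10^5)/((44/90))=3000000/11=272727.27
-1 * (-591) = 591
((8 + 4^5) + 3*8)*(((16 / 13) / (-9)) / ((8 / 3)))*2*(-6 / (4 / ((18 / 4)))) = 9504 / 13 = 731.08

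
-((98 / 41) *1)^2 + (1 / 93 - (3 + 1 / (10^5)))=-136049156333 / 15633300000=-8.70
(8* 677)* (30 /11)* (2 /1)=324960 /11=29541.82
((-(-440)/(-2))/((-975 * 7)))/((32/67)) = 737/10920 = 0.07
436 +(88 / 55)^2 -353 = 2139 / 25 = 85.56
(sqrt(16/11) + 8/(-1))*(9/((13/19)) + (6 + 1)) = -2096/13 + 1048*sqrt(11)/143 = -136.92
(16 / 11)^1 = 16 / 11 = 1.45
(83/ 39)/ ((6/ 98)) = 4067/ 117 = 34.76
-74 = -74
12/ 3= 4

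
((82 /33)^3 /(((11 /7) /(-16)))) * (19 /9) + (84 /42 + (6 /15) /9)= -5830187276 /17788815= -327.74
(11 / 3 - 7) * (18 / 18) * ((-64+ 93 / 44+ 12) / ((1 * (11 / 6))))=10975 / 121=90.70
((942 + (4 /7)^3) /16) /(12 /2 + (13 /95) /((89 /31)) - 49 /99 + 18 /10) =135253916325 /16888093432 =8.01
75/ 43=1.74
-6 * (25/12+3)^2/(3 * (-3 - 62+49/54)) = 11163/13844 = 0.81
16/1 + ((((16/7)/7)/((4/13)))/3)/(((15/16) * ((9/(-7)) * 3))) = 135248/8505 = 15.90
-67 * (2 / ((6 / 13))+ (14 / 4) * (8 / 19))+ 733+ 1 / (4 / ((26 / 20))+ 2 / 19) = 1713647 / 4978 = 344.24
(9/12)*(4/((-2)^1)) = -3/2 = -1.50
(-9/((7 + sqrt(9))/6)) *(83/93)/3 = -249/155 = -1.61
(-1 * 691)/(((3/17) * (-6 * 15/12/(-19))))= -446386/45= -9919.69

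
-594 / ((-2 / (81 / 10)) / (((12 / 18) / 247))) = 8019 / 1235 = 6.49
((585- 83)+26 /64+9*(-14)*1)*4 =12045 /8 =1505.62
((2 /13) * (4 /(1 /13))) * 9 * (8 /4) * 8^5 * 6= 28311552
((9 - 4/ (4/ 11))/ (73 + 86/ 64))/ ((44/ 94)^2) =-35344/ 287859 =-0.12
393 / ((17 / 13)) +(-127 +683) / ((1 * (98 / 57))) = 519723 / 833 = 623.92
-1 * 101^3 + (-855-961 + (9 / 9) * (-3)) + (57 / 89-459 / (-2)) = -183676395 / 178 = -1031889.86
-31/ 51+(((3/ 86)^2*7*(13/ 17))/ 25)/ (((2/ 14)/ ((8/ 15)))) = -7153409/ 11787375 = -0.61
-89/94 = -0.95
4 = 4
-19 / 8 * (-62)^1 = 589 / 4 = 147.25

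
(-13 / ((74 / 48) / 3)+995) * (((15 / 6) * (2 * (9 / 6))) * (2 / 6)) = 179395 / 74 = 2424.26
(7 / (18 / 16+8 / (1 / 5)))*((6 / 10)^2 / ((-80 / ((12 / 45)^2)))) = -8 / 146875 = -0.00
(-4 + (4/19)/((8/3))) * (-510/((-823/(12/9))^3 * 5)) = -162112/95322542157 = -0.00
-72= -72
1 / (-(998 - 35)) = -1 / 963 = -0.00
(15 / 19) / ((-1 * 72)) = -5 / 456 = -0.01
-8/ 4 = -2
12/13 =0.92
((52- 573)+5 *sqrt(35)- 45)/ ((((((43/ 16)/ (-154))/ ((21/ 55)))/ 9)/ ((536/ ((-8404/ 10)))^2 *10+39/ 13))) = 747586416040128/ 949053215- 1320824056608 *sqrt(35)/ 189810643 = 746550.25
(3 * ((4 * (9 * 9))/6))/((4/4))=162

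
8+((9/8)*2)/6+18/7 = 613/56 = 10.95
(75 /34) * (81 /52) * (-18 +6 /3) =-12150 /221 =-54.98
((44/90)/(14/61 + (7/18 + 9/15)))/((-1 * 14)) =-1342/46823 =-0.03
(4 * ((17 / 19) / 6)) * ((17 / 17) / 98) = 17 / 2793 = 0.01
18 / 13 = 1.38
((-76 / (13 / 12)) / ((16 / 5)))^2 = 81225 / 169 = 480.62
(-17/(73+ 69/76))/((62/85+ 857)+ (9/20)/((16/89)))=-1405696/5257135661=-0.00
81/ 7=11.57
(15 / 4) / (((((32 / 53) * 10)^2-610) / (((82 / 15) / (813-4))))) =-115169 / 2606743620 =-0.00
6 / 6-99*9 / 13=-878 / 13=-67.54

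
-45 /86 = -0.52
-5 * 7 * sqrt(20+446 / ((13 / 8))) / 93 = -6.46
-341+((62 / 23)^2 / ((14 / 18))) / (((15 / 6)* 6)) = -6302083 / 18515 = -340.38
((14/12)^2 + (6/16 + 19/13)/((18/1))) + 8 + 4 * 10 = 30865/624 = 49.46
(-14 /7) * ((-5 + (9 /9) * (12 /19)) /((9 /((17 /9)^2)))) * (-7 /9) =-335818 /124659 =-2.69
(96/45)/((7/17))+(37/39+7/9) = 6.91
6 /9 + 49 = 149 /3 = 49.67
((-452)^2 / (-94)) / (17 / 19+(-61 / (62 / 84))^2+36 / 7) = -13056353576 / 41066857945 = -0.32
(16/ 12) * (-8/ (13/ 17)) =-544/ 39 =-13.95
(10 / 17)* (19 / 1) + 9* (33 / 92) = 22529 / 1564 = 14.40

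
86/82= 1.05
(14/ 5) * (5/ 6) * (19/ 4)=133/ 12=11.08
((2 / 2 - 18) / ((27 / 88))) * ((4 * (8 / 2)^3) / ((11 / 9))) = -34816 / 3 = -11605.33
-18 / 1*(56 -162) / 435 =636 / 145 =4.39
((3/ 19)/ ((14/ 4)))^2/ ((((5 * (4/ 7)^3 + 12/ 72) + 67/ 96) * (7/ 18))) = 62208/ 21367229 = 0.00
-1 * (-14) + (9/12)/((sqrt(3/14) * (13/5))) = 5 * sqrt(42)/52 + 14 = 14.62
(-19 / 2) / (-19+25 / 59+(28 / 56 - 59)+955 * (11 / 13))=-14573 / 1121355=-0.01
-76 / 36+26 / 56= -415 / 252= -1.65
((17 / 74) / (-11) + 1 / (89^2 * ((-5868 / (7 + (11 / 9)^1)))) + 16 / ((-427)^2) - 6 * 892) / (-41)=41535609542503591507 / 318190092275974149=130.54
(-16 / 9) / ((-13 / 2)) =32 / 117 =0.27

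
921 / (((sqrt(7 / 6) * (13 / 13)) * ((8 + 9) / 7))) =921 * sqrt(42) / 17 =351.10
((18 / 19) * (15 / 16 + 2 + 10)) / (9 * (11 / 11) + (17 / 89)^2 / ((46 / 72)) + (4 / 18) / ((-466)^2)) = 165834564916329 / 122544932280860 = 1.35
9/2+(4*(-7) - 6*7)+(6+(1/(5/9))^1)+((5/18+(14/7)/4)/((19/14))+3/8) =-388183/6840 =-56.75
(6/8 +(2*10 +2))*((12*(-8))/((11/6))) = -13104/11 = -1191.27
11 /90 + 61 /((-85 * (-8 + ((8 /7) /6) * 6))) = 2777 /12240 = 0.23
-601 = -601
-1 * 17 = -17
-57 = -57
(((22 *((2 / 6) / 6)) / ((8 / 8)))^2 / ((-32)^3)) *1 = -121 / 2654208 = -0.00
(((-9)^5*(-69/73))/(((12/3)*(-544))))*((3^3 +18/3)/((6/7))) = -313727337/317696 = -987.51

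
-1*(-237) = 237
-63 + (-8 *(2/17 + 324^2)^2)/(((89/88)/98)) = -219724048189345735/25721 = -8542593530163.90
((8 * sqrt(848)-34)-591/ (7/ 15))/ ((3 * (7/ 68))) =-3456.55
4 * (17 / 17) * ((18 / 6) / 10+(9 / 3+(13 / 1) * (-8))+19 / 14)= -13908 / 35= -397.37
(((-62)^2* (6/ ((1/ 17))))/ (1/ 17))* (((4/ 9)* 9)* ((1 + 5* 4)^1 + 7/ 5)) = 2986142208/ 5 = 597228441.60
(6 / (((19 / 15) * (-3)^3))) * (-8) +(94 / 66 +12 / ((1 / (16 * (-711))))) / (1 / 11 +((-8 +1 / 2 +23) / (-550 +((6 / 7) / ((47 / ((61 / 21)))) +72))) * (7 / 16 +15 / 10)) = -3014792272091024 / 620032947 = -4862309.80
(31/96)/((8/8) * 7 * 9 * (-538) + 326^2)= 31/6948672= 0.00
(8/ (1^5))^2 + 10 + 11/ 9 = 677/ 9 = 75.22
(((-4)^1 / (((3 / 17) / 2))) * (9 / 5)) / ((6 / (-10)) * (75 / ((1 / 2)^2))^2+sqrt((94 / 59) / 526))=408 * sqrt(729299) / 226237859999765+68374108800 / 45247571999953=0.00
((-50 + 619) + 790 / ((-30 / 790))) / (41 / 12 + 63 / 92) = -1396169 / 283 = -4933.46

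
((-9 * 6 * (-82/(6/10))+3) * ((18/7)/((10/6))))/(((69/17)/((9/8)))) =442017/140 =3157.26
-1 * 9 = -9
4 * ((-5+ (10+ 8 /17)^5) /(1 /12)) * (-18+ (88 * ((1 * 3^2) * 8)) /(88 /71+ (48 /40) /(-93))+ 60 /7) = 2089314681904898784864 /67078304251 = 31147398629.62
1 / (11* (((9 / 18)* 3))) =2 / 33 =0.06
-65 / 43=-1.51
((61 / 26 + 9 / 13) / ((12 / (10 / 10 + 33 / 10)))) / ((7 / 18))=10191 / 3640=2.80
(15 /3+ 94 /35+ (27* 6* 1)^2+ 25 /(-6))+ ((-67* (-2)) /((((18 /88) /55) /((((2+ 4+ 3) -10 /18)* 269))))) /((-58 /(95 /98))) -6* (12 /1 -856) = -1538485454461 /1151010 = -1336639.52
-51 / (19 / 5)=-255 / 19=-13.42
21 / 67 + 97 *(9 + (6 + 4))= 123502 / 67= 1843.31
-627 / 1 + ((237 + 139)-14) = -265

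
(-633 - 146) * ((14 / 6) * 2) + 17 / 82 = -894241 / 246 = -3635.13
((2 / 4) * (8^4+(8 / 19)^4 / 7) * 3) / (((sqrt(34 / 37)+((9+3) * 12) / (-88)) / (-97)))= 32892072271872 * sqrt(1258) / 3591516439+1991465466642432 / 3591516439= 879319.72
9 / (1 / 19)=171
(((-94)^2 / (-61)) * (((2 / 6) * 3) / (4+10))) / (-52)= 2209 / 11102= 0.20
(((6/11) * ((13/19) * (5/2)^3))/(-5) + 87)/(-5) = -71757/4180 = -17.17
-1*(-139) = 139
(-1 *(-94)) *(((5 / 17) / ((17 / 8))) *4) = 15040 / 289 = 52.04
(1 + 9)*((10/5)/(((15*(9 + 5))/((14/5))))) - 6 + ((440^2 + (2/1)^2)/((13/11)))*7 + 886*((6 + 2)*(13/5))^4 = 166985875.12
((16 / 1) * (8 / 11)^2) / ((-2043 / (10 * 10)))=-102400 / 247203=-0.41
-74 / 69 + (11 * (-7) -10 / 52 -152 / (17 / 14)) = -6204551 / 30498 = -203.44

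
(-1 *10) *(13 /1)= -130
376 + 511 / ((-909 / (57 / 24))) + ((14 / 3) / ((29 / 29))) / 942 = 142587349 / 380568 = 374.67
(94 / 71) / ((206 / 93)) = 4371 / 7313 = 0.60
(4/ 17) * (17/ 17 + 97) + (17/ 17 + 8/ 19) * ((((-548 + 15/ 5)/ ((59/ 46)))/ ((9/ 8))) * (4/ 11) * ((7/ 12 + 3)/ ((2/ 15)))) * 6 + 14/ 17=-6592414814/ 209627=-31448.31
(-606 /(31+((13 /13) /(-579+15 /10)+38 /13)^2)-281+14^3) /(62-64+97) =21816114564723 /846735709745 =25.76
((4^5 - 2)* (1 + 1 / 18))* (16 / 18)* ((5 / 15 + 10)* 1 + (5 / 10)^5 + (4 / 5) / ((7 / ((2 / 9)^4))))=105639916001 / 10628820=9939.01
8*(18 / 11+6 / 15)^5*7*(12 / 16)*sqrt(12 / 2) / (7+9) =46261469184*sqrt(6) / 503284375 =225.16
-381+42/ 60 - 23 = -4033/ 10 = -403.30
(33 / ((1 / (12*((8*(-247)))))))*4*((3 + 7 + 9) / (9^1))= -6607744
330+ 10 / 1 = 340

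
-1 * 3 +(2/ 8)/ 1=-11/ 4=-2.75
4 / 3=1.33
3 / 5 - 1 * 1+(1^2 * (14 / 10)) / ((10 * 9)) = -173 / 450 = -0.38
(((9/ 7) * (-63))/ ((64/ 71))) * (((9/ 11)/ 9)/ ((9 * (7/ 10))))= -3195/ 2464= -1.30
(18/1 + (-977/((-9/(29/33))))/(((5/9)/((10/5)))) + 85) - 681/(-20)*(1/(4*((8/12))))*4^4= 613013/165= 3715.23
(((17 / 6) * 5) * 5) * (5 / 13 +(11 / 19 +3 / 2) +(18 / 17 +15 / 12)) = 667975 / 1976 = 338.04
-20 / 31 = -0.65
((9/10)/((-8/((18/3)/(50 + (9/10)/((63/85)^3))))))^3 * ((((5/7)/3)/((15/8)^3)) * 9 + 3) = -35088979174047201879/4883478952472265625000000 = -0.00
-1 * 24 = -24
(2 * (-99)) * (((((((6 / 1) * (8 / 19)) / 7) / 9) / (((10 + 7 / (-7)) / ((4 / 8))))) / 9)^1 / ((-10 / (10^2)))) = 1760 / 3591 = 0.49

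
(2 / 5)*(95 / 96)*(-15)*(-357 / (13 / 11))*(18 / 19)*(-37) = -6538455 / 104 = -62869.76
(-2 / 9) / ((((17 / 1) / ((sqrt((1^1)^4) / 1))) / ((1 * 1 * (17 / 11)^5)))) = -167042 / 1449459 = -0.12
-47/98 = -0.48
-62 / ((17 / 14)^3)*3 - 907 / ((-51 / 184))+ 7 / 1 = 46802653 / 14739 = 3175.43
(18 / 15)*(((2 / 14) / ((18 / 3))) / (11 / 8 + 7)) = 8 / 2345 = 0.00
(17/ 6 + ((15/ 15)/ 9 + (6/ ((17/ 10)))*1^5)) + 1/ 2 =1067/ 153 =6.97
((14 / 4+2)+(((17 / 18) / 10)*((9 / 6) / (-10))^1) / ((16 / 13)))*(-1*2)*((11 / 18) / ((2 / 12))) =-1159169 / 28800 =-40.25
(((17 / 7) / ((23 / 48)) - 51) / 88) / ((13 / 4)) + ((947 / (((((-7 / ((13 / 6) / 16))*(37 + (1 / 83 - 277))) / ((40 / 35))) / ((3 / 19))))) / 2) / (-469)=-36756139898497 / 228846310885192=-0.16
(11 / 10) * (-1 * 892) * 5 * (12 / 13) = -58872 / 13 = -4528.62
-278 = -278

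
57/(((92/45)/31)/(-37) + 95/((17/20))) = 50014935/98066936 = 0.51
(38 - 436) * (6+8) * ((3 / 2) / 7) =-1194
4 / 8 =1 / 2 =0.50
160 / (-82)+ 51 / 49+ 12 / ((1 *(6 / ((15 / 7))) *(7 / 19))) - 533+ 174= -699690 / 2009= -348.28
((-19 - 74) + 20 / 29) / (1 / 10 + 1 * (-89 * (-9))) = -26770 / 232319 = -0.12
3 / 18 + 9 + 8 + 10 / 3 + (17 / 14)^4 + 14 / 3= 3150971 / 115248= 27.34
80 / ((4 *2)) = 10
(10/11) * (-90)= -900/11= -81.82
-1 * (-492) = 492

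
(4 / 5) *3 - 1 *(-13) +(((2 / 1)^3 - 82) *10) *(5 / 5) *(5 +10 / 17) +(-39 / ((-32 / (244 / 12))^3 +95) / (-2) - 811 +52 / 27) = -467808396057071 / 94914126810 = -4928.75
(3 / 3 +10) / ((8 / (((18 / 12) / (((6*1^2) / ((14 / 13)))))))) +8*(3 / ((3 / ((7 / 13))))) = 973 / 208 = 4.68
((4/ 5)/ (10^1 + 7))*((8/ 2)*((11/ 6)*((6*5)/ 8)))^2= 35.59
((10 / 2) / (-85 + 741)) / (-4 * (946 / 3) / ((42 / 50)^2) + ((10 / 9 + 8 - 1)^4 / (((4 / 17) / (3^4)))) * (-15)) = -1323 / 3879850787492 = -0.00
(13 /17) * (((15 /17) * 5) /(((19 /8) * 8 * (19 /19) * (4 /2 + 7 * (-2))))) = -325 /21964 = -0.01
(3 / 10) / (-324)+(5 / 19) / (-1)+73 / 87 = 342169 / 595080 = 0.57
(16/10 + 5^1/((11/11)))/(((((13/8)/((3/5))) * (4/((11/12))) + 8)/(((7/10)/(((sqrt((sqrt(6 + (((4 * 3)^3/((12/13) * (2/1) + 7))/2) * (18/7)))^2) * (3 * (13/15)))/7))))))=5929 * sqrt(166639830)/1955516680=0.04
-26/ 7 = -3.71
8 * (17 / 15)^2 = 2312 / 225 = 10.28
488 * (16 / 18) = 3904 / 9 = 433.78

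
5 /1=5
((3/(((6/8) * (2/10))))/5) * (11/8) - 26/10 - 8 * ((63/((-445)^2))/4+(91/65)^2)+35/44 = -104428087/8713100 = -11.99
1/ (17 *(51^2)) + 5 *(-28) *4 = -24761519/ 44217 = -560.00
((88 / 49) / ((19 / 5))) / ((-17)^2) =0.00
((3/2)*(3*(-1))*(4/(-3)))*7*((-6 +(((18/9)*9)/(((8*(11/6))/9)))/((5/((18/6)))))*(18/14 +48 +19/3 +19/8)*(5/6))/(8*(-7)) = -224089/9856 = -22.74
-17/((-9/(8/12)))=34/27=1.26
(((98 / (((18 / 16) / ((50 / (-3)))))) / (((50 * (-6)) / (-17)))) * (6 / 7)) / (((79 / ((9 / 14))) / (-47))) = 6392 / 237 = 26.97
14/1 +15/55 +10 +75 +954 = 11586/11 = 1053.27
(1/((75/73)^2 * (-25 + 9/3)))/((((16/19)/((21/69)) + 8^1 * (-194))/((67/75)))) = 47486719/1912383000000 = 0.00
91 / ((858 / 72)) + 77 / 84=1129 / 132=8.55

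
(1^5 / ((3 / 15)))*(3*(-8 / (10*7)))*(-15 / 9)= 20 / 7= 2.86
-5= -5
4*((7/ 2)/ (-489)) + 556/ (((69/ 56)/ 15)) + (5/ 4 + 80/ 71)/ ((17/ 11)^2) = 6249134501773/ 923108772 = 6769.66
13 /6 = 2.17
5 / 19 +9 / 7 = 206 / 133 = 1.55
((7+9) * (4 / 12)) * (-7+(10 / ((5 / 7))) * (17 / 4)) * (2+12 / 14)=800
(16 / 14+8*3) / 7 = 176 / 49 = 3.59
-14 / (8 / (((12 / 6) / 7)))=-1 / 2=-0.50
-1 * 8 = -8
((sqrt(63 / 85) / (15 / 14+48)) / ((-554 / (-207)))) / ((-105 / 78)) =-5382 *sqrt(595) / 26959025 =-0.00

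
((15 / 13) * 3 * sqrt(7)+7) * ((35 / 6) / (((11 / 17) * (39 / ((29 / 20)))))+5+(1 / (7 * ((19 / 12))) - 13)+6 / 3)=-38168365 * sqrt(7) / 1977976 - 7633673 / 195624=-90.08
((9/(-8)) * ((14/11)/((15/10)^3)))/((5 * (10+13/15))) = -14/1793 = -0.01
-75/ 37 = -2.03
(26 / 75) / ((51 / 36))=104 / 425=0.24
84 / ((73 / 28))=2352 / 73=32.22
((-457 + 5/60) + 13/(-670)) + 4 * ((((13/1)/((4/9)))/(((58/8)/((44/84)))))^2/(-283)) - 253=-710.00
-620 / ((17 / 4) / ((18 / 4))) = -11160 / 17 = -656.47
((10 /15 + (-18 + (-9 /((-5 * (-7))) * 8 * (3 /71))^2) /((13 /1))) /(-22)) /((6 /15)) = 0.08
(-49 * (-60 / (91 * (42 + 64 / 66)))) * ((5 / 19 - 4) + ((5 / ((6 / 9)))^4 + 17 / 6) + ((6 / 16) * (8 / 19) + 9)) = 3341591715 / 1400984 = 2385.17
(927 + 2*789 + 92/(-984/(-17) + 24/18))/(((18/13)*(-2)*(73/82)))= -1016.74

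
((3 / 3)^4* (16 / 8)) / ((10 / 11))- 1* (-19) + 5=131 / 5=26.20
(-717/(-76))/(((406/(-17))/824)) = -1255467/3857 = -325.50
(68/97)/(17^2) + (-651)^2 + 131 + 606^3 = 367675795256/1649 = 222968948.00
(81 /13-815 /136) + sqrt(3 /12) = 1305 /1768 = 0.74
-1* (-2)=2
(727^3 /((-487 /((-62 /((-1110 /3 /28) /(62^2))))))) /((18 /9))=-641027027656568 /90095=-7115012238.82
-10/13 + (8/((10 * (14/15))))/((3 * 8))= -267/364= -0.73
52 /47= 1.11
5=5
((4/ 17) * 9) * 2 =72/ 17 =4.24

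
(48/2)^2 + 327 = 903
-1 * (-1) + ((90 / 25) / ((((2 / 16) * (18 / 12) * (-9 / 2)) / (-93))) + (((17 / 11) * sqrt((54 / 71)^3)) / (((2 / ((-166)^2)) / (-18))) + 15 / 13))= 25932 / 65 - 683003016 * sqrt(426) / 55451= -253825.92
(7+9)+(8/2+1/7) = 141/7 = 20.14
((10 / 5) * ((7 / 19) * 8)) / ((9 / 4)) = 448 / 171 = 2.62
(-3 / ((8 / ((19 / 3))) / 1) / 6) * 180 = -285 / 4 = -71.25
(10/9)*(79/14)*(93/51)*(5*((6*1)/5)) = 24490/357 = 68.60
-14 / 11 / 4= -0.32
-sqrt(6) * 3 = -3 * sqrt(6) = -7.35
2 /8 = 1 /4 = 0.25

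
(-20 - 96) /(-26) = 58 /13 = 4.46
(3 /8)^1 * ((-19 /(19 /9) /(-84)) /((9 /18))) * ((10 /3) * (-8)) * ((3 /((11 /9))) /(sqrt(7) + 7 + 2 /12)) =-104490 /122969 + 14580 * sqrt(7) /122969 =-0.54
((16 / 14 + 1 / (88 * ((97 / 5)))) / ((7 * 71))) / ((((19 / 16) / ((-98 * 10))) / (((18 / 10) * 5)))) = -24596280 / 1439383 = -17.09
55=55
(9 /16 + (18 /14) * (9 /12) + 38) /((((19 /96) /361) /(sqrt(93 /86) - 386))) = -194805708 /7 + 252339 * sqrt(7998) /301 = -27754413.22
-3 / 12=-1 / 4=-0.25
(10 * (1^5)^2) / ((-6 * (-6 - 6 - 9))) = 5 / 63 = 0.08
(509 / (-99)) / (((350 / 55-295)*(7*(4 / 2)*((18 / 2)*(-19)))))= -509 / 68408550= -0.00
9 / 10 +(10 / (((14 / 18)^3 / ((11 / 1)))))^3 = 5156567071772463 / 403536070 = 12778453.91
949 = 949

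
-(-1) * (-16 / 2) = -8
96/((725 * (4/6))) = 144/725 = 0.20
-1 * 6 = -6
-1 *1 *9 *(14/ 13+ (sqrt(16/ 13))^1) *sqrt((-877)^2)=-31572 *sqrt(13)/ 13 - 110502/ 13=-17256.65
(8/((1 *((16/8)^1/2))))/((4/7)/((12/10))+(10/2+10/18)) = 126/95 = 1.33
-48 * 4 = -192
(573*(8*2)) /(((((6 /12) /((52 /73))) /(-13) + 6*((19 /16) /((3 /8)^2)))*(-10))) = -18592704 /1026425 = -18.11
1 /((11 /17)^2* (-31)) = -289 /3751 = -0.08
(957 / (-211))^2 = 915849 / 44521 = 20.57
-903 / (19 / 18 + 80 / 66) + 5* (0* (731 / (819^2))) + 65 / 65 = -178345 / 449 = -397.20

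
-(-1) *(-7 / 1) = -7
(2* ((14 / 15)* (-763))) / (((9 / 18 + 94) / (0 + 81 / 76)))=-16.06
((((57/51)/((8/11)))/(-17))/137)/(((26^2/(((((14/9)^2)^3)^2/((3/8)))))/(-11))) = 32584826137701376/5669391947411362131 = 0.01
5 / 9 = 0.56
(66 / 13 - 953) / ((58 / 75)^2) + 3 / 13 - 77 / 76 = -50679643 / 31958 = -1585.82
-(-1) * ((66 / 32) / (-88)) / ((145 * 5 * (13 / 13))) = -3 / 92800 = -0.00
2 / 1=2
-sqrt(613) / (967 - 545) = -sqrt(613) / 422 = -0.06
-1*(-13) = 13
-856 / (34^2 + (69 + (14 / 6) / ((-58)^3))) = -501047616 / 717036593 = -0.70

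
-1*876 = -876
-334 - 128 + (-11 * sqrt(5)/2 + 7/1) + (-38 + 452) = -41 - 11 * sqrt(5)/2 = -53.30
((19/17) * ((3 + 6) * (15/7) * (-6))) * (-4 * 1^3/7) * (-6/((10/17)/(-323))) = 11930328/49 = 243476.08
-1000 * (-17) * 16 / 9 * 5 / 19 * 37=50320000 / 171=294269.01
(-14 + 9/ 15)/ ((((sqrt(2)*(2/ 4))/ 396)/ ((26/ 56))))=-86229*sqrt(2)/ 35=-3484.18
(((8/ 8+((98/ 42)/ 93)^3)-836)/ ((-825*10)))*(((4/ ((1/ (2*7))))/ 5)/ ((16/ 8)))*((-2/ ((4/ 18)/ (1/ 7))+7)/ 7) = 0.46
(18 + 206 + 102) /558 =163 /279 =0.58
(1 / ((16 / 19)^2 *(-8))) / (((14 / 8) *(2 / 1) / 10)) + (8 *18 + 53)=704243 / 3584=196.50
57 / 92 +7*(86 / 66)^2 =1252829 / 100188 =12.50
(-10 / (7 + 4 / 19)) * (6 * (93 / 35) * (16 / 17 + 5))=-2141604 / 16303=-131.36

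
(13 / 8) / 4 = 13 / 32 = 0.41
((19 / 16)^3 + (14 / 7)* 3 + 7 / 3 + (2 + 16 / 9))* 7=3557365 / 36864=96.50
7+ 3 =10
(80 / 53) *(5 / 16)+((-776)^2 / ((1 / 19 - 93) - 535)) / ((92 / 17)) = -26497963 / 149937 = -176.73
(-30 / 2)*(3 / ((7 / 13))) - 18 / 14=-84.86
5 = 5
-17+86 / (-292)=-2525 / 146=-17.29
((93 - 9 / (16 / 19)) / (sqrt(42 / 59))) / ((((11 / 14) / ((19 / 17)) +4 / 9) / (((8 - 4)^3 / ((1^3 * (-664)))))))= -75069 * sqrt(2478) / 456002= -8.19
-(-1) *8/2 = 4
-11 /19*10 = -110 /19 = -5.79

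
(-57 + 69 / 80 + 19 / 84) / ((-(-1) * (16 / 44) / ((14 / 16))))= -1033241 / 7680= -134.54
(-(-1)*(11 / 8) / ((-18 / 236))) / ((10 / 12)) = -21.63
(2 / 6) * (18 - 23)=-5 / 3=-1.67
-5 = -5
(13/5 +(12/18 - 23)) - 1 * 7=-401/15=-26.73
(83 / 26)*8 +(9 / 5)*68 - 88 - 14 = 2986 / 65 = 45.94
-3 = -3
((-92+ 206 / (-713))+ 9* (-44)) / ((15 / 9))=-208890 / 713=-292.97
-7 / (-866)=7 / 866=0.01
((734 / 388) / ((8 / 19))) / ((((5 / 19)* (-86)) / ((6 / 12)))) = -132487 / 1334720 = -0.10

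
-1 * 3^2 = -9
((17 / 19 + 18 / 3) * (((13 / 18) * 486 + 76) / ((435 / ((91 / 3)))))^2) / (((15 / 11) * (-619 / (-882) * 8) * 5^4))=106610160097441 / 83455320937500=1.28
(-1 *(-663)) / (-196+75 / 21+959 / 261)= -1211301 / 344854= -3.51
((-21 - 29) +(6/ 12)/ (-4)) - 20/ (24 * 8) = -2411/ 48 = -50.23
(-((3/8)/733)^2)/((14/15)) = -0.00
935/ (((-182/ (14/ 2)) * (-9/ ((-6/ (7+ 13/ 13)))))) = -3.00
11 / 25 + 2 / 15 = 43 / 75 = 0.57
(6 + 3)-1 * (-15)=24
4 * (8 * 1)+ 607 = 639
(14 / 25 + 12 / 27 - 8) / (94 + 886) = -787 / 110250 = -0.01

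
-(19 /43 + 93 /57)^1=-1694 /817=-2.07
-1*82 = -82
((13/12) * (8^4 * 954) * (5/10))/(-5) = -2116608/5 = -423321.60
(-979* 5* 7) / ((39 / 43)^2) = -63355985 / 1521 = -41654.17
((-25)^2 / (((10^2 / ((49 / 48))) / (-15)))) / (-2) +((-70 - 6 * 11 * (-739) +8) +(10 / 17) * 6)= 106109117 / 2176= 48763.38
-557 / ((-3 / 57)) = 10583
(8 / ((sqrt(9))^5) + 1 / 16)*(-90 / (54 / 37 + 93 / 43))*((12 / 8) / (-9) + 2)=-32464355 / 7468848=-4.35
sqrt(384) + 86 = 8 * sqrt(6) + 86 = 105.60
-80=-80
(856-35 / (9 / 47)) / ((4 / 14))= 42413 / 18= 2356.28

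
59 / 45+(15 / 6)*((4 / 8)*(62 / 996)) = 41501 / 29880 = 1.39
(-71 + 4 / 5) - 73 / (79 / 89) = -60214 / 395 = -152.44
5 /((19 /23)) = 115 /19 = 6.05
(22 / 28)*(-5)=-55 / 14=-3.93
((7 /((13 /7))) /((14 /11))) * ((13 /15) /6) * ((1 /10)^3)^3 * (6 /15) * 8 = 77 /56250000000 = 0.00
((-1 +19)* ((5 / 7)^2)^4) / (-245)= -1406250 / 282475249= -0.00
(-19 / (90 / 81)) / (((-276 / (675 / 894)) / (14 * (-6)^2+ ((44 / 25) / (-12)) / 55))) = 32318829 / 1370800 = 23.58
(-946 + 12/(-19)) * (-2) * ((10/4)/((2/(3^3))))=1214055/19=63897.63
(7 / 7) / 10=0.10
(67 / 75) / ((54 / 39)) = 871 / 1350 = 0.65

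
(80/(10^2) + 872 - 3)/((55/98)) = 426202/275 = 1549.83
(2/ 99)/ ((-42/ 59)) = -59/ 2079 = -0.03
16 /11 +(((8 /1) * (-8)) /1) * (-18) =12688 /11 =1153.45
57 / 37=1.54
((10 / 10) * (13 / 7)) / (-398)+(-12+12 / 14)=-31057 / 2786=-11.15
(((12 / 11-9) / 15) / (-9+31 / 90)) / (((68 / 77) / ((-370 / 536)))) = -337995 / 7098248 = -0.05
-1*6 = -6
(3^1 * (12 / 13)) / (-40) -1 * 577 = -75019 / 130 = -577.07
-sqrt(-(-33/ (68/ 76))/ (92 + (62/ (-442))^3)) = -221 * sqrt(899331909619)/ 331001807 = -0.63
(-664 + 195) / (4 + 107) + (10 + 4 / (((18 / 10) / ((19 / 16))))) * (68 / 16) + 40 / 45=89473 / 1776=50.38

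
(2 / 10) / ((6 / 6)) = 0.20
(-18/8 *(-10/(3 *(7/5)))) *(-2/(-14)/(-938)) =-0.00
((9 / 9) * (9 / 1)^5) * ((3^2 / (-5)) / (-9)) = 59049 / 5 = 11809.80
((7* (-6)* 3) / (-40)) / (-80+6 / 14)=-441 / 11140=-0.04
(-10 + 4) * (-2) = 12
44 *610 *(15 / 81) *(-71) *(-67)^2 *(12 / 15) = -34217671840 / 27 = -1267321179.26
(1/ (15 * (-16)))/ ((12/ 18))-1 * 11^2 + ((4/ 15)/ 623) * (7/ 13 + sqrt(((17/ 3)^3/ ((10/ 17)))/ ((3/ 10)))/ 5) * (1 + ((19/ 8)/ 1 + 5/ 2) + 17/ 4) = -783828239/ 6479200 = -120.98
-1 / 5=-0.20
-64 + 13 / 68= -4339 / 68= -63.81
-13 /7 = -1.86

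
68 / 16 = 17 / 4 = 4.25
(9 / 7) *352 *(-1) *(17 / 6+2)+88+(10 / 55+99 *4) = -131150 / 77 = -1703.25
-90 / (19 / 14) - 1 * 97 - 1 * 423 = -11140 / 19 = -586.32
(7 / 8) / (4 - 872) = -1 / 992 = -0.00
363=363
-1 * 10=-10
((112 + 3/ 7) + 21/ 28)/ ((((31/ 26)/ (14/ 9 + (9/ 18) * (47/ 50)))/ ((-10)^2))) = 75102131/ 3906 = 19227.38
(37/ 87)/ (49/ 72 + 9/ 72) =444/ 841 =0.53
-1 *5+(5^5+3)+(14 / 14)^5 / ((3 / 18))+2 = 3131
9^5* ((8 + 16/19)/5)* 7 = 69441624/95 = 730964.46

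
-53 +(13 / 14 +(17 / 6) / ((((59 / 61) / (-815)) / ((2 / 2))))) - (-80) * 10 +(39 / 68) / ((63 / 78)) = -69036293 / 42126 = -1638.80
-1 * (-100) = 100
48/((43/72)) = 3456/43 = 80.37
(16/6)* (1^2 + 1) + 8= 40/3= 13.33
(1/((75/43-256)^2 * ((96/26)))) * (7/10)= 12943/4413433440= 0.00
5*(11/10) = 11/2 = 5.50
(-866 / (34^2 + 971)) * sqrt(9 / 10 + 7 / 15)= -433 * sqrt(1230) / 31905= -0.48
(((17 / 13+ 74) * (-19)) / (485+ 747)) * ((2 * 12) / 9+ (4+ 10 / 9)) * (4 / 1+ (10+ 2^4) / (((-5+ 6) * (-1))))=93005 / 468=198.73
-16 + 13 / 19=-291 / 19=-15.32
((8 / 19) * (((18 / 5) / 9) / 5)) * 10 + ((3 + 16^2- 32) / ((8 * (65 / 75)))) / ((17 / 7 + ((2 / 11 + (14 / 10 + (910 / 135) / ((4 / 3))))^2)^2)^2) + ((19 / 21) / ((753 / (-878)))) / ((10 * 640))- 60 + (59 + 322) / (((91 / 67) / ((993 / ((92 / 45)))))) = 6684441927508684104379062752922806949366880729771 / 49082090613864586804537224416127365426294400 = 136189.02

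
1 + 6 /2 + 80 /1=84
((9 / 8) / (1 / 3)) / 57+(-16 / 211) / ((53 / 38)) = 8231 / 1699816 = 0.00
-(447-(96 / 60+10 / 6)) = -6656 / 15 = -443.73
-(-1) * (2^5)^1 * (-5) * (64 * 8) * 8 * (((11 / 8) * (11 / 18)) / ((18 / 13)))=-32215040 / 81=-397716.54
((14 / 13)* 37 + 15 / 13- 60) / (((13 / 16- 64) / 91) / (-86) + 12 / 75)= -113.05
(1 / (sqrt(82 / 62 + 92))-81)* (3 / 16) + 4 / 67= -16217 / 1072 + 3* sqrt(89683) / 46288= -15.11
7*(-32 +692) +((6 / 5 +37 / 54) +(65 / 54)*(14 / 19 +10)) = 23776571 / 5130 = 4634.81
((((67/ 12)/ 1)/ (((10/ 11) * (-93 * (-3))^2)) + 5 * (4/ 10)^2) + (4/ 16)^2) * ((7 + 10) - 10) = 112801927/ 18681840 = 6.04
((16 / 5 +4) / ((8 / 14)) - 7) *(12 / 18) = 56 / 15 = 3.73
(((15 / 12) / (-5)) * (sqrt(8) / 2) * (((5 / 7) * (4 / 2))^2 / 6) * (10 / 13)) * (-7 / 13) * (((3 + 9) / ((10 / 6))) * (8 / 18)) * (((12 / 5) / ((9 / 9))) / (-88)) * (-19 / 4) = 190 * sqrt(2) / 13013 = 0.02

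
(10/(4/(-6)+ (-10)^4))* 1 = 15/14999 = 0.00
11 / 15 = 0.73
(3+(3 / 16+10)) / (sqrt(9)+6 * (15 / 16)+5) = 211 / 218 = 0.97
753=753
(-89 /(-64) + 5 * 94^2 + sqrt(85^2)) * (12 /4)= 8499147 /64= 132799.17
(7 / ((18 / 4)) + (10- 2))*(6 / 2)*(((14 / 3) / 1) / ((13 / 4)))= 4816 / 117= 41.16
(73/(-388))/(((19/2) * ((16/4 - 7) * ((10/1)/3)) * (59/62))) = 2263/1087370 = 0.00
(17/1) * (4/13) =5.23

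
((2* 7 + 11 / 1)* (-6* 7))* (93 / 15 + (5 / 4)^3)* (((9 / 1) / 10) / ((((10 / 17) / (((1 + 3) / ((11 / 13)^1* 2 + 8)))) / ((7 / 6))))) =-4036123 / 640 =-6306.44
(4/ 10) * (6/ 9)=4/ 15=0.27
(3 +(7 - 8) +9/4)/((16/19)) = 323/64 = 5.05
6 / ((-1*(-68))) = 3 / 34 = 0.09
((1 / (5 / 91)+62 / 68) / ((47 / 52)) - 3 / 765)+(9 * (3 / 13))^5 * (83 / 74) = 4247059581907 / 65859209754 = 64.49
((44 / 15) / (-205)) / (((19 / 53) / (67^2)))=-10468348 / 58425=-179.18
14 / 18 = 7 / 9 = 0.78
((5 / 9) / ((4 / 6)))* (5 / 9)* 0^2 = 0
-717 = -717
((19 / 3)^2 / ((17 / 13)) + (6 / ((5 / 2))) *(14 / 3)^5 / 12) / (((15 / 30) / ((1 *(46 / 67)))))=649.94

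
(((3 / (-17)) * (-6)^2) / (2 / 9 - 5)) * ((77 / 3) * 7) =174636 / 731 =238.90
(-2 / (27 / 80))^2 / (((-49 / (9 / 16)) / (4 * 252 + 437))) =-2312000 / 3969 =-582.51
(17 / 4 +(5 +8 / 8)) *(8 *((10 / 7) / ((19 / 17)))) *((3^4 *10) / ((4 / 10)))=28228500 / 133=212244.36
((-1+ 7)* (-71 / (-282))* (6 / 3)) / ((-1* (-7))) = 142 / 329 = 0.43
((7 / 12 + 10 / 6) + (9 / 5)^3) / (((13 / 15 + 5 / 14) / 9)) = 59.44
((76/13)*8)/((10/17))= 5168/65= 79.51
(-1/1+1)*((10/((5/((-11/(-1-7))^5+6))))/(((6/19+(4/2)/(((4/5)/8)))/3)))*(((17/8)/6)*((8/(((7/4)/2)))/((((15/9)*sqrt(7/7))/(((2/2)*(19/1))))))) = 0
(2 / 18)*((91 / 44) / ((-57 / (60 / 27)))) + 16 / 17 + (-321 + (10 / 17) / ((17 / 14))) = -4690666454 / 14677443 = -319.58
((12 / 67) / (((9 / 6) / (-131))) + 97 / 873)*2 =-18730 / 603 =-31.06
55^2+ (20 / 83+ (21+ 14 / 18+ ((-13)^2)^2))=23611190 / 747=31608.02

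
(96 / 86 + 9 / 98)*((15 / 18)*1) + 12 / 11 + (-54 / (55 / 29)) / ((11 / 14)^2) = -44.02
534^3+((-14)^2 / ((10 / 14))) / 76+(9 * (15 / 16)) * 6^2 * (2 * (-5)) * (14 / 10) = 28931120471 / 190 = 152269055.11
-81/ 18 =-9/ 2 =-4.50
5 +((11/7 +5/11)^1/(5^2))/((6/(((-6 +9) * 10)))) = 2081/385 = 5.41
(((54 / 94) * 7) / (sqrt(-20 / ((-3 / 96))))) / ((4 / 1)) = 189 * sqrt(10) / 15040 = 0.04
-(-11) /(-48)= -11 /48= -0.23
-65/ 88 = -0.74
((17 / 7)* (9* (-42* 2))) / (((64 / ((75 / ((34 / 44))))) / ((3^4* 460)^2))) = -3865568973750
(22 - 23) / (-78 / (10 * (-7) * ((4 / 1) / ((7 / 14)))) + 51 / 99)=-1.53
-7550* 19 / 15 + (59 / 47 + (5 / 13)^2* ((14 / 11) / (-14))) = -9562.09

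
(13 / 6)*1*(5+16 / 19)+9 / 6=269 / 19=14.16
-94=-94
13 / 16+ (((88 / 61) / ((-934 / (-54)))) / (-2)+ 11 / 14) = 4966117 / 3190544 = 1.56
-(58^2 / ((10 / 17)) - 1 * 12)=-28534 / 5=-5706.80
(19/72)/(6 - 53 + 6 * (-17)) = -19/10728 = -0.00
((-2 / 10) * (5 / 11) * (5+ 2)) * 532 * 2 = -7448 / 11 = -677.09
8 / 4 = 2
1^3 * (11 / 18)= 11 / 18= 0.61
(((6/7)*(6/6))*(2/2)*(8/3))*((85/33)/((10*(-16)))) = -17/462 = -0.04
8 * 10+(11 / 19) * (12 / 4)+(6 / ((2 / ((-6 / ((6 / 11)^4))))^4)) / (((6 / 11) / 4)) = 9603507063658452881 / 165435457536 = 58049871.57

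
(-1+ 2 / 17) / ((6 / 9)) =-45 / 34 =-1.32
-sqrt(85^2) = -85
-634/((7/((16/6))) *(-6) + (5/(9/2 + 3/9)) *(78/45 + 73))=-73544/7141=-10.30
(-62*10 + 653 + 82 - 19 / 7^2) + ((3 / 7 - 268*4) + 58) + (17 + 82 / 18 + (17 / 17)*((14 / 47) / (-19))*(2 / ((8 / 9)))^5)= -177095157223 / 201632256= -878.31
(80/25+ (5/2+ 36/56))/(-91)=-222/3185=-0.07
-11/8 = -1.38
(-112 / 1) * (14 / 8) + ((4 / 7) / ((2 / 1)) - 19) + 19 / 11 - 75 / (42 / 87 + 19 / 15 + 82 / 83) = -261338225 / 1087163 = -240.39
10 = 10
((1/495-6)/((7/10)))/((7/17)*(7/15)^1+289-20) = -252365/7928382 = -0.03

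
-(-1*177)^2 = -31329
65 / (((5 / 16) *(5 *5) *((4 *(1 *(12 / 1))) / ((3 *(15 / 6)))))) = 13 / 10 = 1.30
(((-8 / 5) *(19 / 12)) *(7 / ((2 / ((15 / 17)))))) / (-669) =133 / 11373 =0.01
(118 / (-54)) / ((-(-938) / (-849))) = 16697 / 8442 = 1.98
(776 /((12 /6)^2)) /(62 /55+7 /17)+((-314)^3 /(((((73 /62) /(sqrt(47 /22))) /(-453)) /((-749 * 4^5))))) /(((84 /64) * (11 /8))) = 181390 /1439 - 2032456640475693056 * sqrt(1034) /8833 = -7399005127070355.50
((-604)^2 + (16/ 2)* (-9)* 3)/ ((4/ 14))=1276100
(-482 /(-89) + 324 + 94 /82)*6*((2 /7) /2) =7237326 /25543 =283.34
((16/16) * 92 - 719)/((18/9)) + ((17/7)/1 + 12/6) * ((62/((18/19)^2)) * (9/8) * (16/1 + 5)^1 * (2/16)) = 226537/384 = 589.94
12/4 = 3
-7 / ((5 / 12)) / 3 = -28 / 5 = -5.60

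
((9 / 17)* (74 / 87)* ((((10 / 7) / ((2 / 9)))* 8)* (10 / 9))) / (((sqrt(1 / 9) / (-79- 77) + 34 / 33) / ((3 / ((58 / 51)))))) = 66.02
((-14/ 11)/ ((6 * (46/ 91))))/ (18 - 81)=91/ 13662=0.01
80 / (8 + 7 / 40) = 3200 / 327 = 9.79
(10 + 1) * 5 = 55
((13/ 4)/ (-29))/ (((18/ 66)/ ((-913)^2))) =-119200367/ 348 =-342529.79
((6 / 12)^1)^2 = 1 / 4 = 0.25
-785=-785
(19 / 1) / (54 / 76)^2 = 27436 / 729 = 37.64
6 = 6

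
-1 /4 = -0.25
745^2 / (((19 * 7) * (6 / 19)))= 555025 / 42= 13214.88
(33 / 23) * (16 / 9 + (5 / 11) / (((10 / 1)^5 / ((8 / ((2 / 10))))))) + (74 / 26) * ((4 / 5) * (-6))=-4983083 / 448500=-11.11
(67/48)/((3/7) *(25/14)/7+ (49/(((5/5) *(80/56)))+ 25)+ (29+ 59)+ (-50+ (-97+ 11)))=114905/939216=0.12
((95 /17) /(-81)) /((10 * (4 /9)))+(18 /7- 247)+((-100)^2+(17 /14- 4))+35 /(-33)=919079125 /94248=9751.71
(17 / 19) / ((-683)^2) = 17 / 8863291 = 0.00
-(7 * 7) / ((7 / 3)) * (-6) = 126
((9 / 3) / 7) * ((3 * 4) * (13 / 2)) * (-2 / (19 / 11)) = -5148 / 133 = -38.71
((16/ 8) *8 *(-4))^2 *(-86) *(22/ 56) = -968704/ 7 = -138386.29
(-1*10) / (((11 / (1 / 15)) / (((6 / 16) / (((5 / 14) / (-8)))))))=28 / 55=0.51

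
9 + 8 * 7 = 65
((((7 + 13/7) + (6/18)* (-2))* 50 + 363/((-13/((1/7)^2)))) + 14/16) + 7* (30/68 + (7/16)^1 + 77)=496390801/519792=954.98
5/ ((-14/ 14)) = -5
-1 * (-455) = 455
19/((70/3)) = 57/70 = 0.81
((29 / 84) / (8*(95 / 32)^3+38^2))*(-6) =-59392 / 47403993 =-0.00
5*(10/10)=5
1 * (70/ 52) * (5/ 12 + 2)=1015/ 312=3.25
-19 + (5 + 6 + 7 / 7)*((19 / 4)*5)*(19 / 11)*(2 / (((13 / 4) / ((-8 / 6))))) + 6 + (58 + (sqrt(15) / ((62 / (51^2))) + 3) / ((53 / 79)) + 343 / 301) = -111.12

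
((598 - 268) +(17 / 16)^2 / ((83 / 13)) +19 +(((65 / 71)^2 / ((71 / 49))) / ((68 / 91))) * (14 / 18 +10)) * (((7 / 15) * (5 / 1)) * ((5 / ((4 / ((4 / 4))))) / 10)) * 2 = 2911939818402629 / 13962583415808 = 208.55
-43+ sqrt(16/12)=-43+ 2*sqrt(3)/3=-41.85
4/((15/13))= 52/15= 3.47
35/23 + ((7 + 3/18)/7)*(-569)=-561271/966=-581.03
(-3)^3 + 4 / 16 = -107 / 4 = -26.75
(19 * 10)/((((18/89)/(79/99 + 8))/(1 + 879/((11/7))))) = 4631524.95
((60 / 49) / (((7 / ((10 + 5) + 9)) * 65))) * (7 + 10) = 4896 / 4459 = 1.10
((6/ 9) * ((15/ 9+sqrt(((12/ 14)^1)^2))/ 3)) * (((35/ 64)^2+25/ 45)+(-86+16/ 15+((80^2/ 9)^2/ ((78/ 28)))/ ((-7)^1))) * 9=-89207542690361/ 679311360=-131320.55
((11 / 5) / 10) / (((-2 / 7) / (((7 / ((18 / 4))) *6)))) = -539 / 75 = -7.19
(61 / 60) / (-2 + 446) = 61 / 26640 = 0.00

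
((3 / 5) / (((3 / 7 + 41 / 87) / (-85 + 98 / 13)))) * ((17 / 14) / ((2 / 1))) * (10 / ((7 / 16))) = -8936118 / 12467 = -716.78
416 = 416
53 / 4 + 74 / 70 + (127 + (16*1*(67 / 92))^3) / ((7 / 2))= 856132141 / 1703380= 502.61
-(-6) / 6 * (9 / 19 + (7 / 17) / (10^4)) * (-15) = -4590399 / 646000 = -7.11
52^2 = 2704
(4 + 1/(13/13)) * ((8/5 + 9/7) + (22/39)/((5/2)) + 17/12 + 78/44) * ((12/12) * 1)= 126141/4004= 31.50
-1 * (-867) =867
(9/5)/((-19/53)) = -477/95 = -5.02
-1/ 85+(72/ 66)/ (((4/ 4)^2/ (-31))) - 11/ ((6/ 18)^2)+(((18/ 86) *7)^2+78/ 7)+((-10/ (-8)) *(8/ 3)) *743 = 85575735691/ 36305115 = 2357.13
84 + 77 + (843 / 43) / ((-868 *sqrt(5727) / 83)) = 161 - 281 *sqrt(5727) / 858452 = 160.98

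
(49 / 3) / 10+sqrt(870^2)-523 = 348.63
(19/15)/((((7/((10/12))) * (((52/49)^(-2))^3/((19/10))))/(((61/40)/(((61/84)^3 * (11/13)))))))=556700826918912/289049860420475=1.93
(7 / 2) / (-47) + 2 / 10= 59 / 470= 0.13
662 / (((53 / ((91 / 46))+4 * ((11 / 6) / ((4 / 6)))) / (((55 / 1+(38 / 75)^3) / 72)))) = 700554127637 / 52229812500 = 13.41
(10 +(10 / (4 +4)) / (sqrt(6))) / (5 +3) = 5 * sqrt(6) / 192 +5 / 4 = 1.31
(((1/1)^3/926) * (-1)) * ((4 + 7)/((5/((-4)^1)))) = 22/2315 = 0.01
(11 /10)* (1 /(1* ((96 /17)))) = 0.19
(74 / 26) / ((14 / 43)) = 1591 / 182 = 8.74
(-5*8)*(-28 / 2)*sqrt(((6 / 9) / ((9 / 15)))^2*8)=11200*sqrt(2) / 9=1759.91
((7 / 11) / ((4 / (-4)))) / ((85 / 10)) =-14 / 187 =-0.07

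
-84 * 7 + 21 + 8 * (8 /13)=-7307 /13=-562.08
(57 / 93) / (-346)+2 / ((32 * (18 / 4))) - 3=-1153729 / 386136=-2.99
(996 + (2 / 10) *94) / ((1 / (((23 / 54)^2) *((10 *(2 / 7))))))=2684146 / 5103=525.99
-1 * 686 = -686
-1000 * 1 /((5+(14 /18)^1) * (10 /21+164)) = -23625 /22451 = -1.05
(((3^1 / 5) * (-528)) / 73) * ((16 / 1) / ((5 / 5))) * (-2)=50688 / 365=138.87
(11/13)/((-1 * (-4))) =11/52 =0.21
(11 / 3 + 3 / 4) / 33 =53 / 396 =0.13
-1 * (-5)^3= 125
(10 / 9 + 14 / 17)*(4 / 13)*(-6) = -3.57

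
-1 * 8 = -8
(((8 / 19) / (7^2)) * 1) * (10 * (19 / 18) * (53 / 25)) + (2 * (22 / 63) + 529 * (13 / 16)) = 15195209 / 35280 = 430.70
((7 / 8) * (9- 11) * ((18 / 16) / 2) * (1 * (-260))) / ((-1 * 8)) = -4095 / 128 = -31.99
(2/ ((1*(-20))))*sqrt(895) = -sqrt(895)/ 10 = -2.99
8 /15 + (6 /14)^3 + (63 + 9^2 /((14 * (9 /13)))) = 740563 /10290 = 71.97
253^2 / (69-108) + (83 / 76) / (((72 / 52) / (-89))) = -30436507 / 17784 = -1711.45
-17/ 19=-0.89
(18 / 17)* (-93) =-98.47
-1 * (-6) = 6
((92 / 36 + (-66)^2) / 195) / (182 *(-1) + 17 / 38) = -1490626 / 12107745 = -0.12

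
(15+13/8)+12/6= 149/8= 18.62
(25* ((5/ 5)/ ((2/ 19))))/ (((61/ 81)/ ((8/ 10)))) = 15390/ 61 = 252.30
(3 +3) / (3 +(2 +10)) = 2 / 5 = 0.40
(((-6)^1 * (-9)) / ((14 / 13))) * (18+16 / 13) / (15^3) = 2 / 7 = 0.29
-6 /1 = -6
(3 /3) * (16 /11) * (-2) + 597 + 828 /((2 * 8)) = 28417 /44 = 645.84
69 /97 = 0.71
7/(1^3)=7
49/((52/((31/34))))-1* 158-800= -1692225/1768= -957.14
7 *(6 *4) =168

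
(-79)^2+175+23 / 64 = 410647 / 64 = 6416.36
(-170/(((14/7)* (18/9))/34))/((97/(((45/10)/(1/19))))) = -247095/194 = -1273.69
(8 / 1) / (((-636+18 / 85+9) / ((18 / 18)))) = -680 / 53277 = -0.01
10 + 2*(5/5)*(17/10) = 13.40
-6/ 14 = -3/ 7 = -0.43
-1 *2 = -2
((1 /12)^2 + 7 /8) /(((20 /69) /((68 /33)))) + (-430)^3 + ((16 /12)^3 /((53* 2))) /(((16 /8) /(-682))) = -100121576667097 /1259280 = -79507001.36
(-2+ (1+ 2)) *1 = 1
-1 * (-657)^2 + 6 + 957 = -430686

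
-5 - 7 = -12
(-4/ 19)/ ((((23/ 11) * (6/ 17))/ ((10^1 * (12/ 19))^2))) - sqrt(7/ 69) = -1795200/ 157757 - sqrt(483)/ 69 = -11.70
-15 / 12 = -5 / 4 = -1.25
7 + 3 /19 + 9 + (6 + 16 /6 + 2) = 1529 /57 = 26.82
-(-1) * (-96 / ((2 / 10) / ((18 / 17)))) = -8640 / 17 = -508.24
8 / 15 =0.53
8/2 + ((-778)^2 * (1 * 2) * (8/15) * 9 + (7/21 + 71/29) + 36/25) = 12638347802/2175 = 5810734.62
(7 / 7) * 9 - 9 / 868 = 7803 / 868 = 8.99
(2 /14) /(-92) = -1 /644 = -0.00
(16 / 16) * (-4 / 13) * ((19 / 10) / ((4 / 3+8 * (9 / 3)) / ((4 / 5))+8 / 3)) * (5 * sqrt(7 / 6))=-19 * sqrt(42) / 1339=-0.09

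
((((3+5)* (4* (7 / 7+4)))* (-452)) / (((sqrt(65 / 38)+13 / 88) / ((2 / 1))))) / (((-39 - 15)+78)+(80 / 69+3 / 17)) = 36382720 / 72851 - 84254720* sqrt(2470) / 947063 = -3922.03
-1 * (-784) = 784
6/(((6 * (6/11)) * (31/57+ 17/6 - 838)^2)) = 23826/9052951609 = 0.00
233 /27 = 8.63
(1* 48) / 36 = 4 / 3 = 1.33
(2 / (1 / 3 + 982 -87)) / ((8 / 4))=0.00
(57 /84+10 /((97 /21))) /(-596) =-7723 /1618736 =-0.00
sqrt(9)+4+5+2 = 14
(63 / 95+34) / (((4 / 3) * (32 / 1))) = 9879 / 12160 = 0.81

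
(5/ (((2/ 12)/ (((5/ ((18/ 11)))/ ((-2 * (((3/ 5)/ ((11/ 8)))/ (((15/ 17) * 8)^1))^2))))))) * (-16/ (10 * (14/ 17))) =8318750/ 357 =23301.82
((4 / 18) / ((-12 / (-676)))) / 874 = 169 / 11799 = 0.01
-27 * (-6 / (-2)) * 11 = -891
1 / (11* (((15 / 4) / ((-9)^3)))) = -972 / 55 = -17.67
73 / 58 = 1.26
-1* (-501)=501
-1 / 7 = -0.14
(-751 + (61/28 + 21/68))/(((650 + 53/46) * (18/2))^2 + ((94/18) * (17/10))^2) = -190834448850/8756058647948563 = -0.00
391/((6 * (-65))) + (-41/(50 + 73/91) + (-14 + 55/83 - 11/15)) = -264047917/16627390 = -15.88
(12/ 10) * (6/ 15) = 12/ 25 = 0.48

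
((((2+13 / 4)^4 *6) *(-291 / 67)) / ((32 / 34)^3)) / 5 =-834138538569 / 175636480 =-4749.23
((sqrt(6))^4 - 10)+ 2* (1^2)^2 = 28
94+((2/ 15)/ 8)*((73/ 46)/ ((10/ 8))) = 324373/ 3450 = 94.02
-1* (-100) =100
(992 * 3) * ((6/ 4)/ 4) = 1116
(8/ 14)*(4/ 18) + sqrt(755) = 8/ 63 + sqrt(755) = 27.60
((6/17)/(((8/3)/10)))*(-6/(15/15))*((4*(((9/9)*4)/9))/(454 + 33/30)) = -800/25789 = -0.03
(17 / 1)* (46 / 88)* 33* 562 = 329613 / 2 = 164806.50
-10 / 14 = -5 / 7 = -0.71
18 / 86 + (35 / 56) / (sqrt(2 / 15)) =9 / 43 + 5*sqrt(30) / 16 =1.92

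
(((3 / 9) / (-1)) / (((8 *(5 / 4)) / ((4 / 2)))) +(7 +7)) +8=329 / 15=21.93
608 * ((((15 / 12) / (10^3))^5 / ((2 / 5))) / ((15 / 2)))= 19 / 30720000000000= 0.00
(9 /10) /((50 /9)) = 81 /500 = 0.16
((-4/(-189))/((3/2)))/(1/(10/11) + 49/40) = 320/52731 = 0.01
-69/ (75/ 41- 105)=943/ 1410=0.67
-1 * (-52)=52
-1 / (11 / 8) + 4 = 36 / 11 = 3.27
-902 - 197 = -1099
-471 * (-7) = 3297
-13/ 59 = -0.22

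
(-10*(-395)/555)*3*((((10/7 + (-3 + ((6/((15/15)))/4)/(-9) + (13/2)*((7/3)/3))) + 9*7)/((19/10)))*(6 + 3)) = 33006200/4921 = 6707.21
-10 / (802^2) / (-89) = 5 / 28622578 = 0.00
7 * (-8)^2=448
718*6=4308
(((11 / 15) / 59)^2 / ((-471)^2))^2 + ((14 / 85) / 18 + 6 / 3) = 2.01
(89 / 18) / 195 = 89 / 3510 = 0.03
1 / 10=0.10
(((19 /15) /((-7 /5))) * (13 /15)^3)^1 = -41743 /70875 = -0.59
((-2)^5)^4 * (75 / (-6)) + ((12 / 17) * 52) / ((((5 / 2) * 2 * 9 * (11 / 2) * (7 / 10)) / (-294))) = -2451058048 / 187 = -13107262.29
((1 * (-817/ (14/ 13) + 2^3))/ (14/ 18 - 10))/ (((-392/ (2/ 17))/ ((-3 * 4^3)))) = 2269944/ 483973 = 4.69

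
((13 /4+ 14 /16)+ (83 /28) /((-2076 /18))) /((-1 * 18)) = -6619 /29064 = -0.23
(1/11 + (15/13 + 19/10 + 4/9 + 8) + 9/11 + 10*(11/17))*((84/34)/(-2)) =-28912177/1239810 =-23.32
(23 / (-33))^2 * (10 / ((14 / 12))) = 10580 / 2541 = 4.16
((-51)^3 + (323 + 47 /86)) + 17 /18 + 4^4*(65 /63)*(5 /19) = -6807400147 /51471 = -132257.00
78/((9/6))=52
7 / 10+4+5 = 97 / 10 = 9.70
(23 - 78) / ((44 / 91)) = -455 / 4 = -113.75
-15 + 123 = 108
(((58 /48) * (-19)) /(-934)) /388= 551 /8697408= 0.00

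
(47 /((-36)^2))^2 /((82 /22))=24299 /68864256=0.00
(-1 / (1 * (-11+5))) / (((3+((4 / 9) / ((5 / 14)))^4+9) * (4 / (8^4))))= 174960000 / 14760499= 11.85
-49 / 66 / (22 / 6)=-49 / 242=-0.20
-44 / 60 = -11 / 15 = -0.73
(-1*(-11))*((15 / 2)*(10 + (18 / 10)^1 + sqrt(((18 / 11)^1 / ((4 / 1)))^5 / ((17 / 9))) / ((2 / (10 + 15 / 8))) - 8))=351.65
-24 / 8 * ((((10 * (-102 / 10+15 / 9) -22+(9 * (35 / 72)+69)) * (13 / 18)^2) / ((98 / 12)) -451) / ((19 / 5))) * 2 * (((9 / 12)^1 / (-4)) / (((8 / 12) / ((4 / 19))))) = -42.37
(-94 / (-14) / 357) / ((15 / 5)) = 47 / 7497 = 0.01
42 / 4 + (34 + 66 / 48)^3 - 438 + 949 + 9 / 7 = 44790.73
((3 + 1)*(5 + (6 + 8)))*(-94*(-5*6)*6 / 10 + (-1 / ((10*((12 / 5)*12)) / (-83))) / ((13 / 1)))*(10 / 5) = 120363689 / 468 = 257187.37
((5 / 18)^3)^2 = 15625 / 34012224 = 0.00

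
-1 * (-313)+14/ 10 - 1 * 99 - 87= 642/ 5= 128.40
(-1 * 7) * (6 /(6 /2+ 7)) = -21 /5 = -4.20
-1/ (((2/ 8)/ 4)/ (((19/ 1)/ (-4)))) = 76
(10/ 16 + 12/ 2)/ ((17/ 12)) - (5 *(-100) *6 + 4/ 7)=714977/ 238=3004.11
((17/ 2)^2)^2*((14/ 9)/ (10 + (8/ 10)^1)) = 2923235/ 3888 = 751.86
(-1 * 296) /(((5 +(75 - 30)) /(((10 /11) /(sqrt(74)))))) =-4 * sqrt(74) /55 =-0.63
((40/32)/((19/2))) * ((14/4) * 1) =35/76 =0.46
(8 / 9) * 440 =391.11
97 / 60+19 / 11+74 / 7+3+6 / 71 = 5576299 / 328020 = 17.00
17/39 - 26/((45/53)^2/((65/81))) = -12156851/426465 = -28.51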